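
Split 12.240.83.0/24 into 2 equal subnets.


New prefix = 24 + 1 = 25
Each subnet has 128 addresses
  12.240.83.0/25
  12.240.83.128/25
Subnets: 12.240.83.0/25, 12.240.83.128/25


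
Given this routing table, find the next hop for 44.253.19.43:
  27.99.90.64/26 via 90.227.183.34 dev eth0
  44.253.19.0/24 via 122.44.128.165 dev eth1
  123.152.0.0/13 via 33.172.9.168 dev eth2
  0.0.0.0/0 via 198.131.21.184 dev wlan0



Longest prefix match for 44.253.19.43:
  /26 27.99.90.64: no
  /24 44.253.19.0: MATCH
  /13 123.152.0.0: no
  /0 0.0.0.0: MATCH
Selected: next-hop 122.44.128.165 via eth1 (matched /24)


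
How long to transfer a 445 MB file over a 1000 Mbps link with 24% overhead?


Effective throughput = 1000 * (1 - 24/100) = 760 Mbps
File size in Mb = 445 * 8 = 3560 Mb
Time = 3560 / 760
Time = 4.6842 seconds


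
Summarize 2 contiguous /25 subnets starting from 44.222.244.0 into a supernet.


Original prefix: /25
Number of subnets: 2 = 2^1
New prefix = 25 - 1 = 24
Supernet: 44.222.244.0/24


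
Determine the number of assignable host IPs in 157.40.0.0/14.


Host bits = 32 - 14 = 18
Total addresses = 2^18 = 262144
Usable = total - 2 (network and broadcast)
Usable hosts: 262142


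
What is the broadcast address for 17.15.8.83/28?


Network: 17.15.8.80/28
Host bits = 4
Set all host bits to 1:
Broadcast: 17.15.8.95


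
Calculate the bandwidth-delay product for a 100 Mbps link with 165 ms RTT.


BDP = bandwidth * RTT
= 100 Mbps * 165 ms
= 100 * 1e6 * 165 / 1000 bits
= 16500000 bits
= 2062500 bytes
= 2014.1602 KB
BDP = 16500000 bits (2062500 bytes)


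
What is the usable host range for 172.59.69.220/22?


Network: 172.59.68.0
Broadcast: 172.59.71.255
First usable = network + 1
Last usable = broadcast - 1
Range: 172.59.68.1 to 172.59.71.254


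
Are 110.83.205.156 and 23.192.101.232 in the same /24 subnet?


Mask: 255.255.255.0
110.83.205.156 AND mask = 110.83.205.0
23.192.101.232 AND mask = 23.192.101.0
No, different subnets (110.83.205.0 vs 23.192.101.0)


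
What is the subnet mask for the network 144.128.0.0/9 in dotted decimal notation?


/9 means 9 network bits, 23 host bits
Binary: 11111111100000000000000000000000
Mask: 255.128.0.0


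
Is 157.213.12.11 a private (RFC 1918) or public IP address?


RFC 1918 private ranges:
  10.0.0.0/8 (10.0.0.0 - 10.255.255.255)
  172.16.0.0/12 (172.16.0.0 - 172.31.255.255)
  192.168.0.0/16 (192.168.0.0 - 192.168.255.255)
Public (not in any RFC 1918 range)


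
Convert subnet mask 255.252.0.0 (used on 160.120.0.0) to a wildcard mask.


Subnet mask: 255.252.0.0
Wildcard = 255.255.255.255 - subnet mask
255 - 255 = 0
255 - 252 = 3
255 - 0 = 255
255 - 0 = 255
Wildcard: 0.3.255.255


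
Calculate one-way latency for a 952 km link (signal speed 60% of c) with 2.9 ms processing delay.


Speed = 0.6 * 3e5 km/s = 180000 km/s
Propagation delay = 952 / 180000 = 0.0053 s = 5.2889 ms
Processing delay = 2.9 ms
Total one-way latency = 8.1889 ms


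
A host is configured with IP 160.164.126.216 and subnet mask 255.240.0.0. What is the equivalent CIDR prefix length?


Binary: 11111111.11110000.00000000.00000000
Count leading 1s
Prefix: /12


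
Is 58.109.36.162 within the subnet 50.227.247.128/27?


Subnet network: 50.227.247.128
Test IP AND mask: 58.109.36.160
No, 58.109.36.162 is not in 50.227.247.128/27


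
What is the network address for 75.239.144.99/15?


IP:   01001011.11101111.10010000.01100011
Mask: 11111111.11111110.00000000.00000000
AND operation:
Net:  01001011.11101110.00000000.00000000
Network: 75.238.0.0/15


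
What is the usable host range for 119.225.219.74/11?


Network: 119.224.0.0
Broadcast: 119.255.255.255
First usable = network + 1
Last usable = broadcast - 1
Range: 119.224.0.1 to 119.255.255.254


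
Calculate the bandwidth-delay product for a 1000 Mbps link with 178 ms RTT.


BDP = bandwidth * RTT
= 1000 Mbps * 178 ms
= 1000 * 1e6 * 178 / 1000 bits
= 178000000 bits
= 22250000 bytes
= 21728.5156 KB
BDP = 178000000 bits (22250000 bytes)


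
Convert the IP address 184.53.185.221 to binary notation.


184 = 10111000
53 = 00110101
185 = 10111001
221 = 11011101
Binary: 10111000.00110101.10111001.11011101


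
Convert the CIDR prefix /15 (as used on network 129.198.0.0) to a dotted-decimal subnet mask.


/15 means 15 network bits, 17 host bits
Binary: 11111111111111100000000000000000
Mask: 255.254.0.0


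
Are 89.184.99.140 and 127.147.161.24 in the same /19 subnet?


Mask: 255.255.224.0
89.184.99.140 AND mask = 89.184.96.0
127.147.161.24 AND mask = 127.147.160.0
No, different subnets (89.184.96.0 vs 127.147.160.0)


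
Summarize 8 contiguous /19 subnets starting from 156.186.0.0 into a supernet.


Original prefix: /19
Number of subnets: 8 = 2^3
New prefix = 19 - 3 = 16
Supernet: 156.186.0.0/16


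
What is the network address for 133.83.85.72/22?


IP:   10000101.01010011.01010101.01001000
Mask: 11111111.11111111.11111100.00000000
AND operation:
Net:  10000101.01010011.01010100.00000000
Network: 133.83.84.0/22


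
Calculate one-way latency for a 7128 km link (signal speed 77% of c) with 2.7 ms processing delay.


Speed = 0.77 * 3e5 km/s = 231000 km/s
Propagation delay = 7128 / 231000 = 0.0309 s = 30.8571 ms
Processing delay = 2.7 ms
Total one-way latency = 33.5571 ms


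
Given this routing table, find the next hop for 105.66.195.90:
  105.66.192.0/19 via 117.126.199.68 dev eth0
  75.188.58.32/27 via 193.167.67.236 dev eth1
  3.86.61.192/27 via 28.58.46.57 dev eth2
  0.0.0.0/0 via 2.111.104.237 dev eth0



Longest prefix match for 105.66.195.90:
  /19 105.66.192.0: MATCH
  /27 75.188.58.32: no
  /27 3.86.61.192: no
  /0 0.0.0.0: MATCH
Selected: next-hop 117.126.199.68 via eth0 (matched /19)


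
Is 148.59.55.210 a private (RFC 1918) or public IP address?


RFC 1918 private ranges:
  10.0.0.0/8 (10.0.0.0 - 10.255.255.255)
  172.16.0.0/12 (172.16.0.0 - 172.31.255.255)
  192.168.0.0/16 (192.168.0.0 - 192.168.255.255)
Public (not in any RFC 1918 range)


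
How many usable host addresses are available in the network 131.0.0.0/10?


Host bits = 32 - 10 = 22
Total addresses = 2^22 = 4194304
Usable = total - 2 (network and broadcast)
Usable hosts: 4194302


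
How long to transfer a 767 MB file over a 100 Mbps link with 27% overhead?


Effective throughput = 100 * (1 - 27/100) = 73 Mbps
File size in Mb = 767 * 8 = 6136 Mb
Time = 6136 / 73
Time = 84.0548 seconds


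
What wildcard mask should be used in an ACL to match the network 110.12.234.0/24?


Subnet mask: 255.255.255.0
Wildcard = 255.255.255.255 - subnet mask
255 - 255 = 0
255 - 255 = 0
255 - 255 = 0
255 - 0 = 255
Wildcard: 0.0.0.255


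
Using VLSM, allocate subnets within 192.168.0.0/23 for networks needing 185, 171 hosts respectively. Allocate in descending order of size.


185 hosts -> /24 (254 usable): 192.168.0.0/24
171 hosts -> /24 (254 usable): 192.168.1.0/24
Allocation: 192.168.0.0/24 (185 hosts, 254 usable); 192.168.1.0/24 (171 hosts, 254 usable)


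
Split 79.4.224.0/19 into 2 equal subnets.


New prefix = 19 + 1 = 20
Each subnet has 4096 addresses
  79.4.224.0/20
  79.4.240.0/20
Subnets: 79.4.224.0/20, 79.4.240.0/20


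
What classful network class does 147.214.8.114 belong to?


First octet: 147
Binary: 10010011
10xxxxxx -> Class B (128-191)
Class B, default mask 255.255.0.0 (/16)


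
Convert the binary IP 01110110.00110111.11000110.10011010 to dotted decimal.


01110110 = 118
00110111 = 55
11000110 = 198
10011010 = 154
IP: 118.55.198.154


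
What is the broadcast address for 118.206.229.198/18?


Network: 118.206.192.0/18
Host bits = 14
Set all host bits to 1:
Broadcast: 118.206.255.255


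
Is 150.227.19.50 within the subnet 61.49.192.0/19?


Subnet network: 61.49.192.0
Test IP AND mask: 150.227.0.0
No, 150.227.19.50 is not in 61.49.192.0/19


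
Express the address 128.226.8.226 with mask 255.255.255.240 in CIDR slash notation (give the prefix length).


Binary: 11111111.11111111.11111111.11110000
Count leading 1s
Prefix: /28


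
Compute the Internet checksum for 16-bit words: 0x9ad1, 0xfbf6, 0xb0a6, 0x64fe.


Sum all words (with carry folding):
+ 0x9ad1 = 0x9ad1
+ 0xfbf6 = 0x96c8
+ 0xb0a6 = 0x476f
+ 0x64fe = 0xac6d
One's complement: ~0xac6d
Checksum = 0x5392


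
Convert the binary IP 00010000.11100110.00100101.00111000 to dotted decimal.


00010000 = 16
11100110 = 230
00100101 = 37
00111000 = 56
IP: 16.230.37.56


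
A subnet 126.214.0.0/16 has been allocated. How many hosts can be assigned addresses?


Host bits = 32 - 16 = 16
Total addresses = 2^16 = 65536
Usable = total - 2 (network and broadcast)
Usable hosts: 65534


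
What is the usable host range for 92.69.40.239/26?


Network: 92.69.40.192
Broadcast: 92.69.40.255
First usable = network + 1
Last usable = broadcast - 1
Range: 92.69.40.193 to 92.69.40.254


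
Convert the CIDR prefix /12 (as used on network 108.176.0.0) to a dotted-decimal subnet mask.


/12 means 12 network bits, 20 host bits
Binary: 11111111111100000000000000000000
Mask: 255.240.0.0


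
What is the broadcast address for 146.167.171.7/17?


Network: 146.167.128.0/17
Host bits = 15
Set all host bits to 1:
Broadcast: 146.167.255.255


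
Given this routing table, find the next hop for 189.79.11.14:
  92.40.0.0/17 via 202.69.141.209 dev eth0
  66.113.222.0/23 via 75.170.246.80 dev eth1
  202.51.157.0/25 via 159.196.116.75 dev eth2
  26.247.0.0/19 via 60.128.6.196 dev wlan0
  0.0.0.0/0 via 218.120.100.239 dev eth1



Longest prefix match for 189.79.11.14:
  /17 92.40.0.0: no
  /23 66.113.222.0: no
  /25 202.51.157.0: no
  /19 26.247.0.0: no
  /0 0.0.0.0: MATCH
Selected: next-hop 218.120.100.239 via eth1 (matched /0)


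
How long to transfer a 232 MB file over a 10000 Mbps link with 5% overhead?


Effective throughput = 10000 * (1 - 5/100) = 9500 Mbps
File size in Mb = 232 * 8 = 1856 Mb
Time = 1856 / 9500
Time = 0.1954 seconds


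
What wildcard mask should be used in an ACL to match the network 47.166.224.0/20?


Subnet mask: 255.255.240.0
Wildcard = 255.255.255.255 - subnet mask
255 - 255 = 0
255 - 255 = 0
255 - 240 = 15
255 - 0 = 255
Wildcard: 0.0.15.255


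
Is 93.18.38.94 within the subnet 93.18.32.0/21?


Subnet network: 93.18.32.0
Test IP AND mask: 93.18.32.0
Yes, 93.18.38.94 is in 93.18.32.0/21


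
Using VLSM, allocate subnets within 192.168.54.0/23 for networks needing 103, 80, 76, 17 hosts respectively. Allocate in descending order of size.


103 hosts -> /25 (126 usable): 192.168.54.0/25
80 hosts -> /25 (126 usable): 192.168.54.128/25
76 hosts -> /25 (126 usable): 192.168.55.0/25
17 hosts -> /27 (30 usable): 192.168.55.128/27
Allocation: 192.168.54.0/25 (103 hosts, 126 usable); 192.168.54.128/25 (80 hosts, 126 usable); 192.168.55.0/25 (76 hosts, 126 usable); 192.168.55.128/27 (17 hosts, 30 usable)


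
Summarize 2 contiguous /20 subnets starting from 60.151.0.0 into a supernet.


Original prefix: /20
Number of subnets: 2 = 2^1
New prefix = 20 - 1 = 19
Supernet: 60.151.0.0/19


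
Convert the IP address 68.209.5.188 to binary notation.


68 = 01000100
209 = 11010001
5 = 00000101
188 = 10111100
Binary: 01000100.11010001.00000101.10111100


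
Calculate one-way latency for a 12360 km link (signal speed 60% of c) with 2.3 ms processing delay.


Speed = 0.6 * 3e5 km/s = 180000 km/s
Propagation delay = 12360 / 180000 = 0.0687 s = 68.6667 ms
Processing delay = 2.3 ms
Total one-way latency = 70.9667 ms


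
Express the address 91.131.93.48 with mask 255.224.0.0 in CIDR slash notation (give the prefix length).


Binary: 11111111.11100000.00000000.00000000
Count leading 1s
Prefix: /11


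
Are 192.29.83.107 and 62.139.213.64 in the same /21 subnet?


Mask: 255.255.248.0
192.29.83.107 AND mask = 192.29.80.0
62.139.213.64 AND mask = 62.139.208.0
No, different subnets (192.29.80.0 vs 62.139.208.0)


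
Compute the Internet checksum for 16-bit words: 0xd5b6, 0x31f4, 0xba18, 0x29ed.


Sum all words (with carry folding):
+ 0xd5b6 = 0xd5b6
+ 0x31f4 = 0x07ab
+ 0xba18 = 0xc1c3
+ 0x29ed = 0xebb0
One's complement: ~0xebb0
Checksum = 0x144f


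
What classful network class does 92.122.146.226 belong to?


First octet: 92
Binary: 01011100
0xxxxxxx -> Class A (1-126)
Class A, default mask 255.0.0.0 (/8)


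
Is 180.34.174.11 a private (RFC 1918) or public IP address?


RFC 1918 private ranges:
  10.0.0.0/8 (10.0.0.0 - 10.255.255.255)
  172.16.0.0/12 (172.16.0.0 - 172.31.255.255)
  192.168.0.0/16 (192.168.0.0 - 192.168.255.255)
Public (not in any RFC 1918 range)


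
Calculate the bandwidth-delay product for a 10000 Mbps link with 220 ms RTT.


BDP = bandwidth * RTT
= 10000 Mbps * 220 ms
= 10000 * 1e6 * 220 / 1000 bits
= 2200000000 bits
= 275000000 bytes
= 268554.6875 KB
BDP = 2200000000 bits (275000000 bytes)


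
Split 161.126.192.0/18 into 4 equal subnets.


New prefix = 18 + 2 = 20
Each subnet has 4096 addresses
  161.126.192.0/20
  161.126.208.0/20
  161.126.224.0/20
  161.126.240.0/20
Subnets: 161.126.192.0/20, 161.126.208.0/20, 161.126.224.0/20, 161.126.240.0/20


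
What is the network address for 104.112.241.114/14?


IP:   01101000.01110000.11110001.01110010
Mask: 11111111.11111100.00000000.00000000
AND operation:
Net:  01101000.01110000.00000000.00000000
Network: 104.112.0.0/14


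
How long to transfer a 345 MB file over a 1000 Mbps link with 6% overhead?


Effective throughput = 1000 * (1 - 6/100) = 940 Mbps
File size in Mb = 345 * 8 = 2760 Mb
Time = 2760 / 940
Time = 2.9362 seconds


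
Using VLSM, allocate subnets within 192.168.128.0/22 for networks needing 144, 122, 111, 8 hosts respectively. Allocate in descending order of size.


144 hosts -> /24 (254 usable): 192.168.128.0/24
122 hosts -> /25 (126 usable): 192.168.129.0/25
111 hosts -> /25 (126 usable): 192.168.129.128/25
8 hosts -> /28 (14 usable): 192.168.130.0/28
Allocation: 192.168.128.0/24 (144 hosts, 254 usable); 192.168.129.0/25 (122 hosts, 126 usable); 192.168.129.128/25 (111 hosts, 126 usable); 192.168.130.0/28 (8 hosts, 14 usable)


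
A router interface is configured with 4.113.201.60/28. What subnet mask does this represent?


/28 means 28 network bits, 4 host bits
Binary: 11111111111111111111111111110000
Mask: 255.255.255.240


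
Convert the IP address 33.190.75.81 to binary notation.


33 = 00100001
190 = 10111110
75 = 01001011
81 = 01010001
Binary: 00100001.10111110.01001011.01010001


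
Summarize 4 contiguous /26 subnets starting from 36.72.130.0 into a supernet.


Original prefix: /26
Number of subnets: 4 = 2^2
New prefix = 26 - 2 = 24
Supernet: 36.72.130.0/24


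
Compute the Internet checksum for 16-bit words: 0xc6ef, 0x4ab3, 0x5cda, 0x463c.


Sum all words (with carry folding):
+ 0xc6ef = 0xc6ef
+ 0x4ab3 = 0x11a3
+ 0x5cda = 0x6e7d
+ 0x463c = 0xb4b9
One's complement: ~0xb4b9
Checksum = 0x4b46


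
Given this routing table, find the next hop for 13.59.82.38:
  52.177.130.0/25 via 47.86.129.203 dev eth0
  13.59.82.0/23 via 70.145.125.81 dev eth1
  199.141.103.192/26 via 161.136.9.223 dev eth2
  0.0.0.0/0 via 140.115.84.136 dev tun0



Longest prefix match for 13.59.82.38:
  /25 52.177.130.0: no
  /23 13.59.82.0: MATCH
  /26 199.141.103.192: no
  /0 0.0.0.0: MATCH
Selected: next-hop 70.145.125.81 via eth1 (matched /23)


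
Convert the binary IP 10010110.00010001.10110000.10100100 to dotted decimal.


10010110 = 150
00010001 = 17
10110000 = 176
10100100 = 164
IP: 150.17.176.164


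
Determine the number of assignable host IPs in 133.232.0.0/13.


Host bits = 32 - 13 = 19
Total addresses = 2^19 = 524288
Usable = total - 2 (network and broadcast)
Usable hosts: 524286


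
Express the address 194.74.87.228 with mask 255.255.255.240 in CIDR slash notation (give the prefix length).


Binary: 11111111.11111111.11111111.11110000
Count leading 1s
Prefix: /28


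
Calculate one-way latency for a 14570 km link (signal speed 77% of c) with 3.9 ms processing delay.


Speed = 0.77 * 3e5 km/s = 231000 km/s
Propagation delay = 14570 / 231000 = 0.0631 s = 63.0736 ms
Processing delay = 3.9 ms
Total one-way latency = 66.9736 ms


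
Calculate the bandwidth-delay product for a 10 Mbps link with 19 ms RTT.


BDP = bandwidth * RTT
= 10 Mbps * 19 ms
= 10 * 1e6 * 19 / 1000 bits
= 190000 bits
= 23750 bytes
= 23.1934 KB
BDP = 190000 bits (23750 bytes)


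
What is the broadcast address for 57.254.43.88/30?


Network: 57.254.43.88/30
Host bits = 2
Set all host bits to 1:
Broadcast: 57.254.43.91


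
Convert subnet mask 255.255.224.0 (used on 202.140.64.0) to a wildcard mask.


Subnet mask: 255.255.224.0
Wildcard = 255.255.255.255 - subnet mask
255 - 255 = 0
255 - 255 = 0
255 - 224 = 31
255 - 0 = 255
Wildcard: 0.0.31.255


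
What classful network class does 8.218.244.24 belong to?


First octet: 8
Binary: 00001000
0xxxxxxx -> Class A (1-126)
Class A, default mask 255.0.0.0 (/8)


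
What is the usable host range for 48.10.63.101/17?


Network: 48.10.0.0
Broadcast: 48.10.127.255
First usable = network + 1
Last usable = broadcast - 1
Range: 48.10.0.1 to 48.10.127.254


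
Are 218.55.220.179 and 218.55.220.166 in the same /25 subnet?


Mask: 255.255.255.128
218.55.220.179 AND mask = 218.55.220.128
218.55.220.166 AND mask = 218.55.220.128
Yes, same subnet (218.55.220.128)


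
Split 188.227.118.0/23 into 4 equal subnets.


New prefix = 23 + 2 = 25
Each subnet has 128 addresses
  188.227.118.0/25
  188.227.118.128/25
  188.227.119.0/25
  188.227.119.128/25
Subnets: 188.227.118.0/25, 188.227.118.128/25, 188.227.119.0/25, 188.227.119.128/25


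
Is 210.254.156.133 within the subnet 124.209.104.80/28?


Subnet network: 124.209.104.80
Test IP AND mask: 210.254.156.128
No, 210.254.156.133 is not in 124.209.104.80/28


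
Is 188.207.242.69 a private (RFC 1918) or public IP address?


RFC 1918 private ranges:
  10.0.0.0/8 (10.0.0.0 - 10.255.255.255)
  172.16.0.0/12 (172.16.0.0 - 172.31.255.255)
  192.168.0.0/16 (192.168.0.0 - 192.168.255.255)
Public (not in any RFC 1918 range)


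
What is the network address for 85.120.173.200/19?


IP:   01010101.01111000.10101101.11001000
Mask: 11111111.11111111.11100000.00000000
AND operation:
Net:  01010101.01111000.10100000.00000000
Network: 85.120.160.0/19


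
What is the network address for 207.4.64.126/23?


IP:   11001111.00000100.01000000.01111110
Mask: 11111111.11111111.11111110.00000000
AND operation:
Net:  11001111.00000100.01000000.00000000
Network: 207.4.64.0/23


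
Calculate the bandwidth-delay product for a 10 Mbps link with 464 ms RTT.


BDP = bandwidth * RTT
= 10 Mbps * 464 ms
= 10 * 1e6 * 464 / 1000 bits
= 4640000 bits
= 580000 bytes
= 566.4062 KB
BDP = 4640000 bits (580000 bytes)


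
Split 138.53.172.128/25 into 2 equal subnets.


New prefix = 25 + 1 = 26
Each subnet has 64 addresses
  138.53.172.128/26
  138.53.172.192/26
Subnets: 138.53.172.128/26, 138.53.172.192/26


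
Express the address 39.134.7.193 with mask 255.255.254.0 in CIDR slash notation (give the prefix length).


Binary: 11111111.11111111.11111110.00000000
Count leading 1s
Prefix: /23


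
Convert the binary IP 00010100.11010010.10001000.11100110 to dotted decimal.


00010100 = 20
11010010 = 210
10001000 = 136
11100110 = 230
IP: 20.210.136.230


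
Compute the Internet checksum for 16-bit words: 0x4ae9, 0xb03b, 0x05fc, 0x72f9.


Sum all words (with carry folding):
+ 0x4ae9 = 0x4ae9
+ 0xb03b = 0xfb24
+ 0x05fc = 0x0121
+ 0x72f9 = 0x741a
One's complement: ~0x741a
Checksum = 0x8be5


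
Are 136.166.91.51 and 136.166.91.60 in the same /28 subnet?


Mask: 255.255.255.240
136.166.91.51 AND mask = 136.166.91.48
136.166.91.60 AND mask = 136.166.91.48
Yes, same subnet (136.166.91.48)


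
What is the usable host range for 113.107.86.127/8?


Network: 113.0.0.0
Broadcast: 113.255.255.255
First usable = network + 1
Last usable = broadcast - 1
Range: 113.0.0.1 to 113.255.255.254


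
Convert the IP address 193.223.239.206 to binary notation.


193 = 11000001
223 = 11011111
239 = 11101111
206 = 11001110
Binary: 11000001.11011111.11101111.11001110


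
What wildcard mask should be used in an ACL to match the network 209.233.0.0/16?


Subnet mask: 255.255.0.0
Wildcard = 255.255.255.255 - subnet mask
255 - 255 = 0
255 - 255 = 0
255 - 0 = 255
255 - 0 = 255
Wildcard: 0.0.255.255


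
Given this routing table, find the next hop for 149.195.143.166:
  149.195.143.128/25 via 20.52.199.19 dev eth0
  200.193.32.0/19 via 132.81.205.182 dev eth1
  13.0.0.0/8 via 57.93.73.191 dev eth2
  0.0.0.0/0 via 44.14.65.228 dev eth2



Longest prefix match for 149.195.143.166:
  /25 149.195.143.128: MATCH
  /19 200.193.32.0: no
  /8 13.0.0.0: no
  /0 0.0.0.0: MATCH
Selected: next-hop 20.52.199.19 via eth0 (matched /25)


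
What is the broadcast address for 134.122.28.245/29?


Network: 134.122.28.240/29
Host bits = 3
Set all host bits to 1:
Broadcast: 134.122.28.247


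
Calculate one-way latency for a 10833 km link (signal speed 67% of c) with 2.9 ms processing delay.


Speed = 0.67 * 3e5 km/s = 201000 km/s
Propagation delay = 10833 / 201000 = 0.0539 s = 53.8955 ms
Processing delay = 2.9 ms
Total one-way latency = 56.7955 ms


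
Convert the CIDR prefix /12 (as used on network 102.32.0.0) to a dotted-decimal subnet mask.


/12 means 12 network bits, 20 host bits
Binary: 11111111111100000000000000000000
Mask: 255.240.0.0


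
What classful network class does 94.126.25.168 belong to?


First octet: 94
Binary: 01011110
0xxxxxxx -> Class A (1-126)
Class A, default mask 255.0.0.0 (/8)


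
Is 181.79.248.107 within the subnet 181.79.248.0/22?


Subnet network: 181.79.248.0
Test IP AND mask: 181.79.248.0
Yes, 181.79.248.107 is in 181.79.248.0/22


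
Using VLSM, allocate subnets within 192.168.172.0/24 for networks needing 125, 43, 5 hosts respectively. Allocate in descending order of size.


125 hosts -> /25 (126 usable): 192.168.172.0/25
43 hosts -> /26 (62 usable): 192.168.172.128/26
5 hosts -> /29 (6 usable): 192.168.172.192/29
Allocation: 192.168.172.0/25 (125 hosts, 126 usable); 192.168.172.128/26 (43 hosts, 62 usable); 192.168.172.192/29 (5 hosts, 6 usable)


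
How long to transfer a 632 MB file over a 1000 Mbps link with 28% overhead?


Effective throughput = 1000 * (1 - 28/100) = 720 Mbps
File size in Mb = 632 * 8 = 5056 Mb
Time = 5056 / 720
Time = 7.0222 seconds


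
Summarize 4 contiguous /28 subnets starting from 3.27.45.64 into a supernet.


Original prefix: /28
Number of subnets: 4 = 2^2
New prefix = 28 - 2 = 26
Supernet: 3.27.45.64/26


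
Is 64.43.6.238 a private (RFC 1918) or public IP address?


RFC 1918 private ranges:
  10.0.0.0/8 (10.0.0.0 - 10.255.255.255)
  172.16.0.0/12 (172.16.0.0 - 172.31.255.255)
  192.168.0.0/16 (192.168.0.0 - 192.168.255.255)
Public (not in any RFC 1918 range)


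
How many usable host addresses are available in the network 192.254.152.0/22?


Host bits = 32 - 22 = 10
Total addresses = 2^10 = 1024
Usable = total - 2 (network and broadcast)
Usable hosts: 1022


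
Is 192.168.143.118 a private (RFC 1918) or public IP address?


RFC 1918 private ranges:
  10.0.0.0/8 (10.0.0.0 - 10.255.255.255)
  172.16.0.0/12 (172.16.0.0 - 172.31.255.255)
  192.168.0.0/16 (192.168.0.0 - 192.168.255.255)
Private (in 192.168.0.0/16)


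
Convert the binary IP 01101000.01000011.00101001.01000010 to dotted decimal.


01101000 = 104
01000011 = 67
00101001 = 41
01000010 = 66
IP: 104.67.41.66


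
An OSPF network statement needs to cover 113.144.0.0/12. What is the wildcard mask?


Subnet mask: 255.240.0.0
Wildcard = 255.255.255.255 - subnet mask
255 - 255 = 0
255 - 240 = 15
255 - 0 = 255
255 - 0 = 255
Wildcard: 0.15.255.255


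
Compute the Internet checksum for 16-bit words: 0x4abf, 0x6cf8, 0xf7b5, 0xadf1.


Sum all words (with carry folding):
+ 0x4abf = 0x4abf
+ 0x6cf8 = 0xb7b7
+ 0xf7b5 = 0xaf6d
+ 0xadf1 = 0x5d5f
One's complement: ~0x5d5f
Checksum = 0xa2a0


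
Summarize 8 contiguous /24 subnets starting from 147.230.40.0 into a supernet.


Original prefix: /24
Number of subnets: 8 = 2^3
New prefix = 24 - 3 = 21
Supernet: 147.230.40.0/21


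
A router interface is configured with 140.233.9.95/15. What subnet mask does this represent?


/15 means 15 network bits, 17 host bits
Binary: 11111111111111100000000000000000
Mask: 255.254.0.0


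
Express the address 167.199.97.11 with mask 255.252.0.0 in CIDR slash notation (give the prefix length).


Binary: 11111111.11111100.00000000.00000000
Count leading 1s
Prefix: /14


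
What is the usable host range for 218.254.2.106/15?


Network: 218.254.0.0
Broadcast: 218.255.255.255
First usable = network + 1
Last usable = broadcast - 1
Range: 218.254.0.1 to 218.255.255.254


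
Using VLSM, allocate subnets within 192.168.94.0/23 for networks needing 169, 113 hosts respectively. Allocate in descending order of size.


169 hosts -> /24 (254 usable): 192.168.94.0/24
113 hosts -> /25 (126 usable): 192.168.95.0/25
Allocation: 192.168.94.0/24 (169 hosts, 254 usable); 192.168.95.0/25 (113 hosts, 126 usable)


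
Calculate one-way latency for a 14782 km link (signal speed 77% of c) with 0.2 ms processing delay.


Speed = 0.77 * 3e5 km/s = 231000 km/s
Propagation delay = 14782 / 231000 = 0.064 s = 63.9913 ms
Processing delay = 0.2 ms
Total one-way latency = 64.1913 ms


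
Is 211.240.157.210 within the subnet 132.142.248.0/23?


Subnet network: 132.142.248.0
Test IP AND mask: 211.240.156.0
No, 211.240.157.210 is not in 132.142.248.0/23


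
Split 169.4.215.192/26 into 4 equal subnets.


New prefix = 26 + 2 = 28
Each subnet has 16 addresses
  169.4.215.192/28
  169.4.215.208/28
  169.4.215.224/28
  169.4.215.240/28
Subnets: 169.4.215.192/28, 169.4.215.208/28, 169.4.215.224/28, 169.4.215.240/28


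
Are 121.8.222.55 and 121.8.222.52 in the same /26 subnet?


Mask: 255.255.255.192
121.8.222.55 AND mask = 121.8.222.0
121.8.222.52 AND mask = 121.8.222.0
Yes, same subnet (121.8.222.0)


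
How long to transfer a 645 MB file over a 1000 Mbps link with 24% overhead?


Effective throughput = 1000 * (1 - 24/100) = 760 Mbps
File size in Mb = 645 * 8 = 5160 Mb
Time = 5160 / 760
Time = 6.7895 seconds


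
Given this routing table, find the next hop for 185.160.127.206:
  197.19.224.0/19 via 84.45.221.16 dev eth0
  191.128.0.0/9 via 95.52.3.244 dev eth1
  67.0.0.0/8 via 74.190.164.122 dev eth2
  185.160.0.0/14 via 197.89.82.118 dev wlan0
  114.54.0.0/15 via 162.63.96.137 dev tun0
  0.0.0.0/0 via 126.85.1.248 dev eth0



Longest prefix match for 185.160.127.206:
  /19 197.19.224.0: no
  /9 191.128.0.0: no
  /8 67.0.0.0: no
  /14 185.160.0.0: MATCH
  /15 114.54.0.0: no
  /0 0.0.0.0: MATCH
Selected: next-hop 197.89.82.118 via wlan0 (matched /14)


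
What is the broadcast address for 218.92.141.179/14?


Network: 218.92.0.0/14
Host bits = 18
Set all host bits to 1:
Broadcast: 218.95.255.255


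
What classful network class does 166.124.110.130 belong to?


First octet: 166
Binary: 10100110
10xxxxxx -> Class B (128-191)
Class B, default mask 255.255.0.0 (/16)


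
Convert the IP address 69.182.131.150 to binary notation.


69 = 01000101
182 = 10110110
131 = 10000011
150 = 10010110
Binary: 01000101.10110110.10000011.10010110


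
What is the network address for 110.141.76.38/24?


IP:   01101110.10001101.01001100.00100110
Mask: 11111111.11111111.11111111.00000000
AND operation:
Net:  01101110.10001101.01001100.00000000
Network: 110.141.76.0/24


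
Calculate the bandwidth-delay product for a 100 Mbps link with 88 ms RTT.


BDP = bandwidth * RTT
= 100 Mbps * 88 ms
= 100 * 1e6 * 88 / 1000 bits
= 8800000 bits
= 1100000 bytes
= 1074.2188 KB
BDP = 8800000 bits (1100000 bytes)


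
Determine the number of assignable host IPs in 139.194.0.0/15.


Host bits = 32 - 15 = 17
Total addresses = 2^17 = 131072
Usable = total - 2 (network and broadcast)
Usable hosts: 131070


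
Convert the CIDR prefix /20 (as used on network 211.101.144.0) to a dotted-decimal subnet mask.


/20 means 20 network bits, 12 host bits
Binary: 11111111111111111111000000000000
Mask: 255.255.240.0


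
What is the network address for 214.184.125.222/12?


IP:   11010110.10111000.01111101.11011110
Mask: 11111111.11110000.00000000.00000000
AND operation:
Net:  11010110.10110000.00000000.00000000
Network: 214.176.0.0/12


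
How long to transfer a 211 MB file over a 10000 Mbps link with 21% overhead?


Effective throughput = 10000 * (1 - 21/100) = 7900 Mbps
File size in Mb = 211 * 8 = 1688 Mb
Time = 1688 / 7900
Time = 0.2137 seconds


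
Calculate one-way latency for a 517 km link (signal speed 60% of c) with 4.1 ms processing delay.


Speed = 0.6 * 3e5 km/s = 180000 km/s
Propagation delay = 517 / 180000 = 0.0029 s = 2.8722 ms
Processing delay = 4.1 ms
Total one-way latency = 6.9722 ms


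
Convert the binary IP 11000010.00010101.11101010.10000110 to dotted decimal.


11000010 = 194
00010101 = 21
11101010 = 234
10000110 = 134
IP: 194.21.234.134


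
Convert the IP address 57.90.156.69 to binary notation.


57 = 00111001
90 = 01011010
156 = 10011100
69 = 01000101
Binary: 00111001.01011010.10011100.01000101


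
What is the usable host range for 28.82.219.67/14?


Network: 28.80.0.0
Broadcast: 28.83.255.255
First usable = network + 1
Last usable = broadcast - 1
Range: 28.80.0.1 to 28.83.255.254


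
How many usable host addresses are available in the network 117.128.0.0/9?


Host bits = 32 - 9 = 23
Total addresses = 2^23 = 8388608
Usable = total - 2 (network and broadcast)
Usable hosts: 8388606


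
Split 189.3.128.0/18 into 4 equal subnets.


New prefix = 18 + 2 = 20
Each subnet has 4096 addresses
  189.3.128.0/20
  189.3.144.0/20
  189.3.160.0/20
  189.3.176.0/20
Subnets: 189.3.128.0/20, 189.3.144.0/20, 189.3.160.0/20, 189.3.176.0/20


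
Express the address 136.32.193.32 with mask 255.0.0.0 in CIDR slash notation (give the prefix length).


Binary: 11111111.00000000.00000000.00000000
Count leading 1s
Prefix: /8


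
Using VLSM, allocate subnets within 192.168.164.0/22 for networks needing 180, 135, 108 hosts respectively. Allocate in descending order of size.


180 hosts -> /24 (254 usable): 192.168.164.0/24
135 hosts -> /24 (254 usable): 192.168.165.0/24
108 hosts -> /25 (126 usable): 192.168.166.0/25
Allocation: 192.168.164.0/24 (180 hosts, 254 usable); 192.168.165.0/24 (135 hosts, 254 usable); 192.168.166.0/25 (108 hosts, 126 usable)


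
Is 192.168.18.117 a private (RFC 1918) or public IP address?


RFC 1918 private ranges:
  10.0.0.0/8 (10.0.0.0 - 10.255.255.255)
  172.16.0.0/12 (172.16.0.0 - 172.31.255.255)
  192.168.0.0/16 (192.168.0.0 - 192.168.255.255)
Private (in 192.168.0.0/16)


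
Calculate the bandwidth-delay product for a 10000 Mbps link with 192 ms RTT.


BDP = bandwidth * RTT
= 10000 Mbps * 192 ms
= 10000 * 1e6 * 192 / 1000 bits
= 1920000000 bits
= 240000000 bytes
= 234375 KB
BDP = 1920000000 bits (240000000 bytes)


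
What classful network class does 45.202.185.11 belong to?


First octet: 45
Binary: 00101101
0xxxxxxx -> Class A (1-126)
Class A, default mask 255.0.0.0 (/8)


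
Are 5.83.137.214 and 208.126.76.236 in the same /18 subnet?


Mask: 255.255.192.0
5.83.137.214 AND mask = 5.83.128.0
208.126.76.236 AND mask = 208.126.64.0
No, different subnets (5.83.128.0 vs 208.126.64.0)


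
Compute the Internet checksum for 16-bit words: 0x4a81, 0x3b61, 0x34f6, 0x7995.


Sum all words (with carry folding):
+ 0x4a81 = 0x4a81
+ 0x3b61 = 0x85e2
+ 0x34f6 = 0xbad8
+ 0x7995 = 0x346e
One's complement: ~0x346e
Checksum = 0xcb91


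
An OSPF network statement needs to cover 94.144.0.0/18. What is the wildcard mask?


Subnet mask: 255.255.192.0
Wildcard = 255.255.255.255 - subnet mask
255 - 255 = 0
255 - 255 = 0
255 - 192 = 63
255 - 0 = 255
Wildcard: 0.0.63.255


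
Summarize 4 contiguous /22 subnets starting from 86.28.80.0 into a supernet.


Original prefix: /22
Number of subnets: 4 = 2^2
New prefix = 22 - 2 = 20
Supernet: 86.28.80.0/20


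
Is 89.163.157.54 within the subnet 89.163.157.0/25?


Subnet network: 89.163.157.0
Test IP AND mask: 89.163.157.0
Yes, 89.163.157.54 is in 89.163.157.0/25


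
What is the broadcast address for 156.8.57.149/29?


Network: 156.8.57.144/29
Host bits = 3
Set all host bits to 1:
Broadcast: 156.8.57.151


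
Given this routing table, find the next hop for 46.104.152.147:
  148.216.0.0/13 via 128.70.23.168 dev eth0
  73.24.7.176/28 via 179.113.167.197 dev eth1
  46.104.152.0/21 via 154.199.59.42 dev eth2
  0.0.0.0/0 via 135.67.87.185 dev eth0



Longest prefix match for 46.104.152.147:
  /13 148.216.0.0: no
  /28 73.24.7.176: no
  /21 46.104.152.0: MATCH
  /0 0.0.0.0: MATCH
Selected: next-hop 154.199.59.42 via eth2 (matched /21)


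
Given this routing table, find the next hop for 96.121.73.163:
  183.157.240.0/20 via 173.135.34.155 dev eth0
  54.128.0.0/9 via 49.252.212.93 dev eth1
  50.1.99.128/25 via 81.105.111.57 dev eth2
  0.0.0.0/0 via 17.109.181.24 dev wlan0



Longest prefix match for 96.121.73.163:
  /20 183.157.240.0: no
  /9 54.128.0.0: no
  /25 50.1.99.128: no
  /0 0.0.0.0: MATCH
Selected: next-hop 17.109.181.24 via wlan0 (matched /0)


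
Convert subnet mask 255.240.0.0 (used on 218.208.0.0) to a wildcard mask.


Subnet mask: 255.240.0.0
Wildcard = 255.255.255.255 - subnet mask
255 - 255 = 0
255 - 240 = 15
255 - 0 = 255
255 - 0 = 255
Wildcard: 0.15.255.255


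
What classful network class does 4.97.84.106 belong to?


First octet: 4
Binary: 00000100
0xxxxxxx -> Class A (1-126)
Class A, default mask 255.0.0.0 (/8)


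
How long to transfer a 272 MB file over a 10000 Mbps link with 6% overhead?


Effective throughput = 10000 * (1 - 6/100) = 9400 Mbps
File size in Mb = 272 * 8 = 2176 Mb
Time = 2176 / 9400
Time = 0.2315 seconds


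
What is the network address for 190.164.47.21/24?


IP:   10111110.10100100.00101111.00010101
Mask: 11111111.11111111.11111111.00000000
AND operation:
Net:  10111110.10100100.00101111.00000000
Network: 190.164.47.0/24


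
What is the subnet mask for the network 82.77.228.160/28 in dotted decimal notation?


/28 means 28 network bits, 4 host bits
Binary: 11111111111111111111111111110000
Mask: 255.255.255.240


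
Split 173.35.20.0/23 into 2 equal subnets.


New prefix = 23 + 1 = 24
Each subnet has 256 addresses
  173.35.20.0/24
  173.35.21.0/24
Subnets: 173.35.20.0/24, 173.35.21.0/24


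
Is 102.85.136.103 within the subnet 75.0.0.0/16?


Subnet network: 75.0.0.0
Test IP AND mask: 102.85.0.0
No, 102.85.136.103 is not in 75.0.0.0/16


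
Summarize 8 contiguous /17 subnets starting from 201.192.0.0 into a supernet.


Original prefix: /17
Number of subnets: 8 = 2^3
New prefix = 17 - 3 = 14
Supernet: 201.192.0.0/14


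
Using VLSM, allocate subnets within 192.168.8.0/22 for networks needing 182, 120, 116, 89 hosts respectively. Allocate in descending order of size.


182 hosts -> /24 (254 usable): 192.168.8.0/24
120 hosts -> /25 (126 usable): 192.168.9.0/25
116 hosts -> /25 (126 usable): 192.168.9.128/25
89 hosts -> /25 (126 usable): 192.168.10.0/25
Allocation: 192.168.8.0/24 (182 hosts, 254 usable); 192.168.9.0/25 (120 hosts, 126 usable); 192.168.9.128/25 (116 hosts, 126 usable); 192.168.10.0/25 (89 hosts, 126 usable)


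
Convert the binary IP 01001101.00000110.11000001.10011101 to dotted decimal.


01001101 = 77
00000110 = 6
11000001 = 193
10011101 = 157
IP: 77.6.193.157


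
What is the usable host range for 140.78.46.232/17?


Network: 140.78.0.0
Broadcast: 140.78.127.255
First usable = network + 1
Last usable = broadcast - 1
Range: 140.78.0.1 to 140.78.127.254


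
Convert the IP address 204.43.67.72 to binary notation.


204 = 11001100
43 = 00101011
67 = 01000011
72 = 01001000
Binary: 11001100.00101011.01000011.01001000


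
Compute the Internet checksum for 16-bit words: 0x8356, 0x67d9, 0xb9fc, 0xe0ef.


Sum all words (with carry folding):
+ 0x8356 = 0x8356
+ 0x67d9 = 0xeb2f
+ 0xb9fc = 0xa52c
+ 0xe0ef = 0x861c
One's complement: ~0x861c
Checksum = 0x79e3


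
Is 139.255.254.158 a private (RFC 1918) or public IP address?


RFC 1918 private ranges:
  10.0.0.0/8 (10.0.0.0 - 10.255.255.255)
  172.16.0.0/12 (172.16.0.0 - 172.31.255.255)
  192.168.0.0/16 (192.168.0.0 - 192.168.255.255)
Public (not in any RFC 1918 range)


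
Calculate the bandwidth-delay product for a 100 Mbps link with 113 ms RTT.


BDP = bandwidth * RTT
= 100 Mbps * 113 ms
= 100 * 1e6 * 113 / 1000 bits
= 11300000 bits
= 1412500 bytes
= 1379.3945 KB
BDP = 11300000 bits (1412500 bytes)


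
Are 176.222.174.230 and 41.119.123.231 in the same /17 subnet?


Mask: 255.255.128.0
176.222.174.230 AND mask = 176.222.128.0
41.119.123.231 AND mask = 41.119.0.0
No, different subnets (176.222.128.0 vs 41.119.0.0)


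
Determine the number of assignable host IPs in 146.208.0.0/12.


Host bits = 32 - 12 = 20
Total addresses = 2^20 = 1048576
Usable = total - 2 (network and broadcast)
Usable hosts: 1048574


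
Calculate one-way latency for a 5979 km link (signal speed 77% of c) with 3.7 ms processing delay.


Speed = 0.77 * 3e5 km/s = 231000 km/s
Propagation delay = 5979 / 231000 = 0.0259 s = 25.8831 ms
Processing delay = 3.7 ms
Total one-way latency = 29.5831 ms


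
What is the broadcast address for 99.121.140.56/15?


Network: 99.120.0.0/15
Host bits = 17
Set all host bits to 1:
Broadcast: 99.121.255.255


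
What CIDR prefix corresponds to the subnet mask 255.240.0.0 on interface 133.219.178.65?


Binary: 11111111.11110000.00000000.00000000
Count leading 1s
Prefix: /12


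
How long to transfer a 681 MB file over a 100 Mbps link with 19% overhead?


Effective throughput = 100 * (1 - 19/100) = 81 Mbps
File size in Mb = 681 * 8 = 5448 Mb
Time = 5448 / 81
Time = 67.2593 seconds


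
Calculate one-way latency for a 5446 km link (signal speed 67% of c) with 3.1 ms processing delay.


Speed = 0.67 * 3e5 km/s = 201000 km/s
Propagation delay = 5446 / 201000 = 0.0271 s = 27.0945 ms
Processing delay = 3.1 ms
Total one-way latency = 30.1945 ms


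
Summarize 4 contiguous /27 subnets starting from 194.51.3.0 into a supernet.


Original prefix: /27
Number of subnets: 4 = 2^2
New prefix = 27 - 2 = 25
Supernet: 194.51.3.0/25


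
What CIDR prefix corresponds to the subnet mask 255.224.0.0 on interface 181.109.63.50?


Binary: 11111111.11100000.00000000.00000000
Count leading 1s
Prefix: /11


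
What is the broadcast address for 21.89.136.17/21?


Network: 21.89.136.0/21
Host bits = 11
Set all host bits to 1:
Broadcast: 21.89.143.255


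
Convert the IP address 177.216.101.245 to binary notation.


177 = 10110001
216 = 11011000
101 = 01100101
245 = 11110101
Binary: 10110001.11011000.01100101.11110101


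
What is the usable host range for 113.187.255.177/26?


Network: 113.187.255.128
Broadcast: 113.187.255.191
First usable = network + 1
Last usable = broadcast - 1
Range: 113.187.255.129 to 113.187.255.190


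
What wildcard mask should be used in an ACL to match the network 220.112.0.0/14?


Subnet mask: 255.252.0.0
Wildcard = 255.255.255.255 - subnet mask
255 - 255 = 0
255 - 252 = 3
255 - 0 = 255
255 - 0 = 255
Wildcard: 0.3.255.255


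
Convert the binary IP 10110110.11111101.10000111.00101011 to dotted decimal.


10110110 = 182
11111101 = 253
10000111 = 135
00101011 = 43
IP: 182.253.135.43


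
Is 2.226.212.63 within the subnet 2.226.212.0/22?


Subnet network: 2.226.212.0
Test IP AND mask: 2.226.212.0
Yes, 2.226.212.63 is in 2.226.212.0/22
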